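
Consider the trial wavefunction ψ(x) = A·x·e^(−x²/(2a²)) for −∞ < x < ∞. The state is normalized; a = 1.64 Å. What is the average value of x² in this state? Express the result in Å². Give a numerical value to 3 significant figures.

⟨x²⟩ = ∫ x^2 |ψ|² dx over the full domain.
Since the A² factors cancel between numerator and denominator, ⟨x²⟩ = 3·a^2/2.
Putting a = 1.64 gives 4.034.

⟨x^2⟩ ≈ 4.03 Å^2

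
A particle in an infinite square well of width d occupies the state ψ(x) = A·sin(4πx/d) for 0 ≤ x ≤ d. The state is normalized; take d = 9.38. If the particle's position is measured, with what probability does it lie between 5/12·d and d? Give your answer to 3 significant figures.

P ≈ 0.549

|ψ|² is the probability density, so P = ∫_{5/12·d}^{d} |ψ|² dx.
The normalization integral ∫|ψ|²dx over the whole domain equals d/2·A², and A² cancels in the ratio.
Substituting u = x/d, A² and the length scale cancel in the ratio: P = ∫_{5/12}^{1} sin(4·π·u)^2 du / ∫_{0}^{1} sin(4·π·u)^2 du.
An antiderivative of sin(4·π·u)^2 is u/2 - sin(4·π·u)·cos(4·π·u)/(8·π); evaluating from 5/12 to 1 gives -√(3)/(32·π) + 7/24, while the full integral is 1/2.
Taking the ratio, P = -√(3)/(16·π) + 7/12.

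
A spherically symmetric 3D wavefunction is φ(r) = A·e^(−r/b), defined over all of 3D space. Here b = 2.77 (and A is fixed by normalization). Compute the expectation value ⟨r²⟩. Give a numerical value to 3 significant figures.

⟨r^2⟩ ≈ 23.0

By definition ⟨r²⟩ = ∫ r^2 |φ(r)|² 4πr² dr.
Recall ∫₀^∞ r^m e^(−r/β) dr = m!·β^(m+1), evaluating both integrals, ⟨r²⟩ = 3·b^2.
With b = 2.77, ⟨r^2⟩ = 23.02.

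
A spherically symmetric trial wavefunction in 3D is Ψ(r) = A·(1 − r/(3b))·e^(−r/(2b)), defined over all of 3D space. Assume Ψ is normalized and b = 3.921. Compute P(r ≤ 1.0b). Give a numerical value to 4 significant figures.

With dV = 4πr²dr, the probability is ∫|Ψ|² dV over r ≤ 1.0b.
A² is fixed by ∫₀^∞ 4πr²|Ψ|² dr = 1, i.e. A² = (8·π·b^3/3)^(−1).
In terms of u = r/b (A², 4π and the length scale all cancel between numerator and denominator), P = [∫_{0}^{1.0} u^2·(1 - u/3)^2·e^(-u) du] / [∫_{0}^{∞} u^2·(1 - u/3)^2·e^(-u) du].
Using ∫ u^2·(1 - u/3)^2·e^(-u) du = (-u^4 + 2·u^3 - 3·u^2 - 6·u - 6)·e^(-u)/9, the numerator is 2/3 - 14·e^(-1)/9 and the denominator is 2/3.
The region integral divided by the full integral gives P = 0.14161.

P ≈ 0.1416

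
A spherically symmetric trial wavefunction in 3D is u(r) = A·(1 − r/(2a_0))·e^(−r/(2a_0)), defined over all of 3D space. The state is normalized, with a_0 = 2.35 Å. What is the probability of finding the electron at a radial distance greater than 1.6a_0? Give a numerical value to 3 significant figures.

P ≈ 0.949

With dV = 4πr²dr, the probability is ∫|u|² dV over r > 1.6a_0.
A² is fixed by ∫₀^∞ 4πr²|u|² dr = 1, i.e. A² = (8·π·a_0^3)^(−1).
In terms of t = r/a_0 (A², 4π and the length scale all cancel between numerator and denominator), P = [∫_{1.6}^{∞} t^2·(1 - t/2)^2·e^(-t) dt] / [∫_{0}^{∞} t^2·(1 - t/2)^2·e^(-t) dt].
Using ∫ t^2·(1 - t/2)^2·e^(-t) dt = -(t^4/4 + t^2 + 2·t + 2)·e^(-t), the numerator is 5874·e^(-8/5)/625 and the denominator is 2.
This evaluates to P = 0.9488.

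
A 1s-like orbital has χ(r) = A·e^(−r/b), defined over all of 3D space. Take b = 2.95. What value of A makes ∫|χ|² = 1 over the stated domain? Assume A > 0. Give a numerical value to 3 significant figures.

Normalization requires ∫|χ|² 4πr² dr = 1, integrated from 0 to ∞.
The angular integral contributes 4π, leaving ∫₀^∞ r²|χ|² dr.
∫|χ|² 4πr² dr = A²·(π·b^3).
Setting this equal to 1 gives A² = 1/(π·b^3).
Substituting b = 2.95 gives A² = 0.01240, so A = 0.1114.

A ≈ 0.111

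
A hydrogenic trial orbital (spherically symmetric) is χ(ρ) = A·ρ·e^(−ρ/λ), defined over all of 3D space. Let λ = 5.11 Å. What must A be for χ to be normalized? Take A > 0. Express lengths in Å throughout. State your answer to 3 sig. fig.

We need A² ∫|f|² 4πρ² dρ = 1, taking the integral from 0 to ∞.
In 3D with spherical symmetry the volume element is 4πρ² dρ.
Using ∫₀^∞ ρⁿ e^(−αρ) dρ = n!/αⁿ⁺¹, ∫|χ|² 4πρ² dρ = A²·(3·π·λ^5).
With λ = 5.11: A² = 0.00003045 and A = 0.005518.

A ≈ 0.00552 Å^(-5/2)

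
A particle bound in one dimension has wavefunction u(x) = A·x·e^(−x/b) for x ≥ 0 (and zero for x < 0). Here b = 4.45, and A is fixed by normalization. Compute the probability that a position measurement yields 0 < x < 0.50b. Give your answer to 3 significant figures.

P ≈ 0.0803

|u|² is the probability density, so P = ∫_{0}^{0.50b} |u|² dx.
With A² fixed by ∫|u|² = 1, i.e. A² = (b^3/4)^(−1), substitute and integrate.
Substituting t = x/b, A² and the length scale cancel in the ratio: P = ∫_{0}^{0.50} t^2·e^(-2·t) dt / ∫_{0}^{∞} t^2·e^(-2·t) dt.
Using ∫ t^2·e^(-2·t) dt = -(2·t^2 + 2·t + 1)·e^(-2·t)/4, the numerator is 1/4 - 5·e^(-1)/8 and the denominator is 1/4.
Evaluating gives P = 0.08030.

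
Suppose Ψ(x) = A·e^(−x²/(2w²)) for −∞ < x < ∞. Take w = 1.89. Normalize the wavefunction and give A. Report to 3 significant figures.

We need A² ∫|f|² dx = 1, taking the integral from −∞ to ∞.
Differentiating ∫e^(−αx²) dx = √(π/α) under α to get the higher moments, the integral (without the A² prefactor) comes out to √(π)·w.
Setting this equal to 1 gives A² = 1/(√(π)·w).
Substituting w = 1.89 gives A² = 0.2985, so A = 0.5464.

A ≈ 0.546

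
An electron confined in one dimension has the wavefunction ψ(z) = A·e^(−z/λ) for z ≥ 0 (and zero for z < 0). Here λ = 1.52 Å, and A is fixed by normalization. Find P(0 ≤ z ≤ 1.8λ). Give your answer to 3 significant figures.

|ψ|² is the probability density, so P = ∫_{0}^{1.8λ} |ψ|² dz.
With A² fixed by ∫|ψ|² = 1, i.e. A² = (λ/2)^(−1), substitute and integrate.
Substituting u = z/λ, A² and the length scale cancel in the ratio: P = ∫_{0}^{1.8} e^(-2·u) du / ∫_{0}^{∞} e^(-2·u) du.
With ∫ e^(-2·u) du = -e^(-2·u)/2 + C, the region integral is 1/2 - e^(-18/5)/2 and the full one is 1/2.
This works out to P = 0.9727.

P ≈ 0.973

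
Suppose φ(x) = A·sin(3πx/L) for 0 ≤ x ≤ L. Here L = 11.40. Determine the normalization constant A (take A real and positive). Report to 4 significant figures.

We need A² ∫|f|² dx = 1, taking the integral from 0 to L.
Using sin²θ = (1 − cos 2θ)/2, ∫|φ|² dx = A²·(L/2).
Setting this equal to 1 gives A² = 1/(L/2).
With L = 11.40: A² = 0.17544 and A = 0.41885.

A ≈ 0.4189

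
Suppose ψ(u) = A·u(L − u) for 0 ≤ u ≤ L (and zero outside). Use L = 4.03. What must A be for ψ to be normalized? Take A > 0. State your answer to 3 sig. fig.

A ≈ 0.168

We need A² ∫|f|² du = 1, taking the integral from 0 to L.
∫|ψ|² du = A²·(L^5/30).
Setting this equal to 1 gives A² = 1/(L^5/30).
With L = 4.03: A² = 0.02822 and A = 0.1680.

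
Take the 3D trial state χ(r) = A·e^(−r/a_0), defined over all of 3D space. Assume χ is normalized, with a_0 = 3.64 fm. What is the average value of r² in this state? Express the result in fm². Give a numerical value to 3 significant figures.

By definition ⟨r²⟩ = ∫ r^2 |χ(r)|² 4πr² dr.
With ∫₀^∞ r^4 e^(−αr) dr = 4!/α^5, evaluating both integrals, ⟨r²⟩ = 3·a_0^2.
With a_0 = 3.64, ⟨r^2⟩ = 39.75.

⟨r^2⟩ ≈ 39.7 fm^2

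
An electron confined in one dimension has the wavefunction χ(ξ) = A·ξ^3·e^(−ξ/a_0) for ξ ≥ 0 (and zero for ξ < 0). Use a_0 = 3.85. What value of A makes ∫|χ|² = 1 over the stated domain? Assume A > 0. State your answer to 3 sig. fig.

Normalization requires ∫|χ|² dξ = 1, integrated from 0 to ∞.
With χ = A·ξ^3·e^(−ξ/a_0), the integral evaluates to A²·[45·a_0^7/8].
Plugging in a_0 = 3.85 yields A = 0.003766.

A ≈ 0.00377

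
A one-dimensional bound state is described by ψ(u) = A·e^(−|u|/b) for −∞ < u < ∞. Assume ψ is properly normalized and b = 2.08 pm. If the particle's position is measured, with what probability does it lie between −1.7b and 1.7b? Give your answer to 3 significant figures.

P ≈ 0.967

|ψ|² is the probability density, so P = ∫_{−1.7b}^{1.7b} |ψ|² du.
Since A² = 1/(b), this is the region integral divided by the full normalization integral.
By symmetry take twice the u ≥ 0 contribution in numerator and denominator; the 2's cancel. Substituting t = u/b, A² and the length scale cancel in the ratio: P = ∫_{0}^{1.7} e^(-2·t) dt / ∫_{0}^{∞} e^(-2·t) dt.
With ∫ e^(-2·t) dt = -e^(-2·t)/2 + C, the region integral is 1/2 - e^(-17/5)/2 and the full one is 1/2.
The result is P = 0.9666.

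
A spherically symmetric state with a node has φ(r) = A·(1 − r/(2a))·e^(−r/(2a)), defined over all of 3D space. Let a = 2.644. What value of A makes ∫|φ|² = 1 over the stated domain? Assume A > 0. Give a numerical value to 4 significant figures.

A ≈ 0.04640

Normalization requires ∫|φ|² 4πr² dr = 1, integrated from 0 to ∞.
(Spherical symmetry: dV = 4πr² dr.)
Using ∫₀^∞ rⁿ e^(−αr) dr = n!/αⁿ⁺¹, ∫|φ|² 4πr² dr = A²·(8·π·a^3).
Substituting a = 2.644 gives A² = 0.0021527, so A = 0.046397.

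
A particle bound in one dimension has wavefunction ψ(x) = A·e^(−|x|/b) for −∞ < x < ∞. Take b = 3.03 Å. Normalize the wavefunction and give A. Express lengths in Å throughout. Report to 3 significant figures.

A ≈ 0.574 Å^(-1/2)

Require ∫ |ψ|² dx = 1 over the whole domain.
∫|ψ|² dx = A²·(b).
Setting this equal to 1 gives A² = 1/(b).
With b = 3.03: A² = 0.3300 and A = 0.5745.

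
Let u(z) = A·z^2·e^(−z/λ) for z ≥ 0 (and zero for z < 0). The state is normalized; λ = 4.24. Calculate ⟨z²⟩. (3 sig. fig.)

⟨z^2⟩ ≈ 135

The expectation value is the |u|²-weighted average of z^2: ∫ z^2|u|² dz.
Recall ∫₀^∞ z^m e^(−z/β) dz = m!·β^(m+1), evaluating both integrals, ⟨z²⟩ = 15·λ^2/2.
With λ = 4.24, ⟨z^2⟩ = 134.8.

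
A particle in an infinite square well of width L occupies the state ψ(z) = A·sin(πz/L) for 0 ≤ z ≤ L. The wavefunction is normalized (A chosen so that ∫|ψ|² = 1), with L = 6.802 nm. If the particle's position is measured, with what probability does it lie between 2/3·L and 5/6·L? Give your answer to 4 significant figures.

P ≈ 0.1667

P = ∫_{2/3·L}^{5/6·L} |ψ(z)|² dz.
The normalization integral ∫|ψ|²dz over the whole domain equals L/2·A², and A² cancels in the ratio.
Substituting u = z/L, A² and the length scale cancel in the ratio: P = ∫_{2/3}^{5/6} sin(π·u)^2 du / ∫_{0}^{1} sin(π·u)^2 du.
An antiderivative of sin(π·u)^2 is u/2 - sin(2·π·u)/(4·π); evaluating from 2/3 to 5/6 gives 1/12, while the full integral is 1/2.
The result is P = 1/6.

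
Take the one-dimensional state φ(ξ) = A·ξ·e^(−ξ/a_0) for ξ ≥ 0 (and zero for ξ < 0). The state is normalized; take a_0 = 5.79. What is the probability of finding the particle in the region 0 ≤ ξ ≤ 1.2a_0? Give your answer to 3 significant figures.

P ≈ 0.430

|φ|² is the probability density, so P = ∫_{0}^{1.2a_0} |φ|² dξ.
With A² fixed by ∫|φ|² = 1, i.e. A² = (a_0^3/4)^(−1), substitute and integrate.
Substituting u = ξ/a_0, A² and the length scale cancel in the ratio: P = ∫_{0}^{1.2} u^2·e^(-2·u) du / ∫_{0}^{∞} u^2·e^(-2·u) du.
With ∫ u^2·e^(-2·u) du = -(2·u^2 + 2·u + 1)·e^(-2·u)/4 + C, the region integral is 1/4 - 157·e^(-12/5)/100 and the full one is 1/4.
Evaluating gives P = 0.4303.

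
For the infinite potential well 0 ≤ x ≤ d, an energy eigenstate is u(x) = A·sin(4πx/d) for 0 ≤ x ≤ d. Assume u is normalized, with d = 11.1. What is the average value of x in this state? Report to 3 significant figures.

⟨x⟩ ≈ 5.55

⟨x⟩ = ∫ x |u|² dx over the full domain.
Since the A² factors cancel between numerator and denominator, ⟨x⟩ = d/2.
Putting d = 11.1 gives 5.550.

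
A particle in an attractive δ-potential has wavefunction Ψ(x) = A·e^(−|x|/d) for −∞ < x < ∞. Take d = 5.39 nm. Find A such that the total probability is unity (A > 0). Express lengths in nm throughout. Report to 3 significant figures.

The normalization condition is ∫|Ψ|² dx = 1 from −∞ to ∞.
With Ψ = A·e^(−|x|/d), the integral evaluates to A²·[d].
Plugging in d = 5.39 yields A = 0.4307.

A ≈ 0.431 nm^(-1/2)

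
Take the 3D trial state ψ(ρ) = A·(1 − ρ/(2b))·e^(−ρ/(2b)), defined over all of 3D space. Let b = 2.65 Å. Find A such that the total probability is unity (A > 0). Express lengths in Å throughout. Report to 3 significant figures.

Require ∫ |ψ|² 4πρ² dρ = 1 over the whole domain.
The angular integral contributes 4π, leaving ∫₀^∞ ρ²|ψ|² dρ.
∫|ψ|² 4πρ² dρ = A²·(8·π·b^3).
Setting this equal to 1 gives A² = 1/(8·π·b^3).
Substituting b = 2.65 gives A² = 0.002138, so A = 0.04624.

A ≈ 0.0462 Å^(-3/2)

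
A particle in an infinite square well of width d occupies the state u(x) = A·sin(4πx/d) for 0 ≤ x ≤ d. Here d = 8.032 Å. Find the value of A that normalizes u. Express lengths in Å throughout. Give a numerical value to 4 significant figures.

Normalization requires ∫|u|² dx = 1, integrated from 0 to d.
With ∫₀^d sin²(nπx/d) dx = d/2, the integral (without the A² prefactor) comes out to d/2.
Hence A² = 1/[d/2].
Substituting d = 8.032 gives A² = 0.24900, so A = 0.49900.

A ≈ 0.4990 Å^(-1/2)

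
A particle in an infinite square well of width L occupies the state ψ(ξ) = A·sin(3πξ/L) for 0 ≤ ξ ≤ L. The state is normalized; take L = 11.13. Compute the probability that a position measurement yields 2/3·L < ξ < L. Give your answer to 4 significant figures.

P ≈ 0.3333

|ψ|² is the probability density, so P = ∫_{2/3·L}^{L} |ψ|² dξ.
With A² fixed by ∫|ψ|² = 1, i.e. A² = (L/2)^(−1), substitute and integrate.
Substituting u = ξ/L, A² and the length scale cancel in the ratio: P = ∫_{2/3}^{1} sin(3·π·u)^2 du / ∫_{0}^{1} sin(3·π·u)^2 du.
With ∫ sin(3·π·u)^2 du = u/2 - sin(6·π·u)/(12·π) + C, the region integral is 1/6 and the full one is 1/2.
This works out to P = 1/3.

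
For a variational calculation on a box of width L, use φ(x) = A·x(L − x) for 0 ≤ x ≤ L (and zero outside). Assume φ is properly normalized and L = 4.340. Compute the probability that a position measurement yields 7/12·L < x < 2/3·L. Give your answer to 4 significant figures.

|φ|² is the probability density, so P = ∫_{7/12·L}^{2/3·L} |φ|² dx.
Since A² = 1/(L^5/30), this is the region integral divided by the full normalization integral.
Substituting u = x/L, A² and the length scale cancel in the ratio: P = ∫_{7/12}^{2/3} u^2·(1 - u)^2 du / ∫_{0}^{1} u^2·(1 - u)^2 du.
With ∫ u^2·(1 - u)^2 du = u^3·(6·u^2 - 15·u + 10)/30 + C, the region integral is ≈ 0.00455810 and the full one is 1/30.
Evaluating gives P = 0.13674.

P ≈ 0.1367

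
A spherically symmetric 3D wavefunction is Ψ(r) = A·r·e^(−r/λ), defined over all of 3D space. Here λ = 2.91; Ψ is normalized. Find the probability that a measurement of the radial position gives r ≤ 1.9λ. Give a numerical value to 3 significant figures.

Integrate the radial probability density 4πr²|Ψ|² over r ≤ 1.9λ.
A² is fixed by ∫₀^∞ 4πr²|Ψ|² dr = 1, i.e. A² = (3·π·λ^5)^(−1).
Substituting u = r/λ, A², 4π and the length scale all cancel in the ratio: P = ∫_{0}^{1.9} u^4·e^(-2·u) du / ∫_{0}^{∞} u^4·e^(-2·u) du.
Using ∫ u^4·e^(-2·u) du = -(u^4/2 + u^3 + 3·u^2/2 + 3·u/2 + 3/4)·e^(-2·u), the numerator is ≈ 0.24912 and the denominator is 3/4.
This evaluates to P = 0.3322.

P ≈ 0.332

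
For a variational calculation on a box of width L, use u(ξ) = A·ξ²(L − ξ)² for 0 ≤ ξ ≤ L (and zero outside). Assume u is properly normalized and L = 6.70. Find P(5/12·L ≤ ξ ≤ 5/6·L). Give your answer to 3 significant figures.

P ≈ 0.689

P = ∫_{5/12·L}^{5/6·L} |u(ξ)|² dξ.
The normalization integral ∫|u|²dξ over the whole domain equals L^9/630·A², and A² cancels in the ratio.
Let t = ξ/L; then A² and the length scale cancel, so P = ∫_{5/12}^{5/6} t^4·(1 - t)^4 dt ÷ ∫_{0}^{1} t^4·(1 - t)^4 dt.
An antiderivative of t^4·(1 - t)^4 is t^5·(70·t^4 - 315·t^3 + 540·t^2 - 420·t + 126)/630; evaluating from 5/12 to 5/6 gives ≈ 0.0010932, while the full integral is 1/630.
Taking the ratio, P = 0.6887.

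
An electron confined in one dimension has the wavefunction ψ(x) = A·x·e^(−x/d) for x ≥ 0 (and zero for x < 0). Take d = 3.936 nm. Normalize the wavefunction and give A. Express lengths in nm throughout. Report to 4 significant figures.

A ≈ 0.2561 nm^(-3/2)

Require ∫ |ψ|² dx = 1 over the whole domain.
Carrying out the integral gives A² · d^3/4.
So A² = (d^3/4)^(−1).
Plugging in d = 3.936 yields A = 0.25612.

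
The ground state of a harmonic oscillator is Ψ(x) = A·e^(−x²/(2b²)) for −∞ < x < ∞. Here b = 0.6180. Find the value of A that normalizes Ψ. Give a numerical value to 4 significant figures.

A ≈ 0.9555

Require ∫ |Ψ|² dx = 1 over the whole domain.
Differentiating ∫e^(−αx²) dx = √(π/α) under α to get the higher moments, carrying out the integral gives A² · √(π)·b.
With b = 0.6180: A² = 0.91293 and A = 0.95547.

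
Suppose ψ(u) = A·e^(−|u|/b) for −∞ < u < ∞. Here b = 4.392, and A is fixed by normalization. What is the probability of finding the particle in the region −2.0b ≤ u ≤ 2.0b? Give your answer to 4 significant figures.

P ≈ 0.9817

The probability is P = ∫ |ψ|² du over [−2.0b, 2.0b].
With A² fixed by ∫|ψ|² = 1, i.e. A² = (b)^(−1), substitute and integrate.
Both integrals are even about u = 0, so only the u ≥ 0 halves are needed (the factors of 2 cancel). Substituting t = u/b, A² and the length scale cancel in the ratio: P = ∫_{0}^{2.0} e^(-2·t) dt / ∫_{0}^{∞} e^(-2·t) dt.
Using ∫ e^(-2·t) dt = -e^(-2·t)/2, the numerator is 1/2 - e^(-4)/2 and the denominator is 1/2.
Taking the ratio, P = 0.98168.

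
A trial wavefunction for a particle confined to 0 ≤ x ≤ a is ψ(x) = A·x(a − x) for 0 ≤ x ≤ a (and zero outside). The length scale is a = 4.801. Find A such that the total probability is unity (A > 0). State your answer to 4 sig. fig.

We need A² ∫|f|² dx = 1, taking the integral from 0 to a.
∫|ψ|² dx = A²·(a^5/30).
Hence A² = 1/[a^5/30].
Plugging in a = 4.801 yields A = 0.10845.

A ≈ 0.1085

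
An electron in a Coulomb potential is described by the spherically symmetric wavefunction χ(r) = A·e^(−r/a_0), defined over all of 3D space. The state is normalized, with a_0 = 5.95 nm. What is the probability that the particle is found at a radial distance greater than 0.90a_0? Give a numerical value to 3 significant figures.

Integrate the radial probability density 4πr²|χ|² over r > 0.90a_0.
The full normalization integral is A²·[π·a_0^3] = 1, fixing A².
In terms of u = r/a_0 (A², 4π and the length scale all cancel between numerator and denominator), P = [∫_{0.90}^{∞} u^2·e^(-2·u) du] / [∫_{0}^{∞} u^2·e^(-2·u) du].
Using ∫ u^2·e^(-2·u) du = -(2·u^2 + 2·u + 1)·e^(-2·u)/4, the numerator is 221·e^(-9/5)/200 and the denominator is 1/4.
Taking the ratio yields P = 0.7306.

P ≈ 0.731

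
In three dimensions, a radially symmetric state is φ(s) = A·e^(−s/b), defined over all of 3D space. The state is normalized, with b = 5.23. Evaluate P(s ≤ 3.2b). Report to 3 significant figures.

With dV = 4πs²ds, the probability is ∫|φ|² dV over s ≤ 3.2b.
Normalization gives A² = 1/(π·b^3).
Let u = s/b; then A², 4π and the length scale all cancel, so P = ∫_{0}^{3.2} u^2·e^(-2·u) du ÷ ∫_{0}^{∞} u^2·e^(-2·u) du.
Using ∫ u^2·e^(-2·u) du = -(2·u^2 + 2·u + 1)·e^(-2·u)/4, the numerator is 1/4 - 697·e^(-32/5)/100 and the denominator is 1/4.
Taking the ratio yields P = 0.9537.

P ≈ 0.954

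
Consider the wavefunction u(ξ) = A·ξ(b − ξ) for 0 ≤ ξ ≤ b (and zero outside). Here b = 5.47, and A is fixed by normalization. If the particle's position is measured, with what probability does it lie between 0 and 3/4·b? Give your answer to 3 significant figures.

P ≈ 0.896

|u|² is the probability density, so P = ∫_{0}^{3/4·b} |u|² dξ.
The normalization integral ∫|u|²dξ over the whole domain equals b^5/30·A², and A² cancels in the ratio.
In terms of t = ξ/b (A² and the length scale cancel between numerator and denominator), P = [∫_{0}^{3/4} t^2·(1 - t)^2 dt] / [∫_{0}^{1} t^2·(1 - t)^2 dt].
Using ∫ t^2·(1 - t)^2 dt = t^3·(6·t^2 - 15·t + 10)/30, the numerator is 153/5120 and the denominator is 1/30.
The result is P = 459/512.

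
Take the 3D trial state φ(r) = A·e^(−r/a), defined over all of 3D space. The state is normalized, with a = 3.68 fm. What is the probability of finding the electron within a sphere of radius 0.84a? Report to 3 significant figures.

P ≈ 0.238

Integrate the radial probability density 4πr²|φ|² over r ≤ 0.84a.
The full normalization integral is A²·[π·a^3] = 1, fixing A².
Let u = r/a; then A², 4π and the length scale all cancel, so P = ∫_{0}^{0.84} u^2·e^(-2·u) du ÷ ∫_{0}^{∞} u^2·e^(-2·u) du.
An antiderivative of u^2·e^(-2·u) is -(2·u^2 + 2·u + 1)·e^(-2·u)/4; evaluating from 0 to 0.84 gives 1/4 - 2557·e^(-42/25)/2500, while the full integral is 1/4.
Taking the ratio yields P = 0.2375.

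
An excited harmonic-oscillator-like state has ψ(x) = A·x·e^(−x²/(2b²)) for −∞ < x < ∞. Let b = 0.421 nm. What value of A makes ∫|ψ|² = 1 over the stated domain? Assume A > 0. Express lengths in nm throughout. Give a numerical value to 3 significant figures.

A ≈ 3.89 nm^(-3/2)

Normalization requires ∫|ψ|² dx = 1, integrated from −∞ to ∞.
Carrying out the integral gives A² · √(π)·b^3/2.
So A² = (√(π)·b^3/2)^(−1).
With b = 0.421: A² = 15.12 and A = 3.889.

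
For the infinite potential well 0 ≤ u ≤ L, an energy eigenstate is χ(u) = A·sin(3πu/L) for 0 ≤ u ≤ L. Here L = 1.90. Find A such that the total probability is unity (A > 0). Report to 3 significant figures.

Normalization requires ∫|χ|² du = 1, integrated from 0 to L.
With ∫₀^L sin²(nπu/L) du = L/2, the integral (without the A² prefactor) comes out to L/2.
Setting this equal to 1 gives A² = 1/(L/2).
Plugging in L = 1.90 yields A = 1.026.

A ≈ 1.03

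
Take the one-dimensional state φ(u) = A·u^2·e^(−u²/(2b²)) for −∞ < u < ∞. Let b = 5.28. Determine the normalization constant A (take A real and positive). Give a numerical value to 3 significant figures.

The normalization condition is ∫|φ|² du = 1 from −∞ to ∞.
The integral (without the A² prefactor) comes out to 3·√(π)·b^5/4.
Setting this equal to 1 gives A² = 1/(3·√(π)·b^5/4).
Substituting b = 5.28 gives A² = 0.0001833, so A = 0.01354.

A ≈ 0.0135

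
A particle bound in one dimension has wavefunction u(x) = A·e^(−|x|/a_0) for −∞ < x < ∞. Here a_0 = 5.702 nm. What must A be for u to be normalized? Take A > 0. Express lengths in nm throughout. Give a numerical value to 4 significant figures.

Require ∫ |u|² dx = 1 over the whole domain.
Carrying out the integral gives A² · a_0.
Setting this equal to 1 gives A² = 1/(a_0).
Plugging in a_0 = 5.702 yields A = 0.41878.

A ≈ 0.4188 nm^(-1/2)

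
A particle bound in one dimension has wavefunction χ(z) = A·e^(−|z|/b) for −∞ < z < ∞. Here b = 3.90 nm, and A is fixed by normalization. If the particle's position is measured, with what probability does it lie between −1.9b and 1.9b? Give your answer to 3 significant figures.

P ≈ 0.978

P = ∫_{−1.9b}^{1.9b} |χ(z)|² dz.
With A² fixed by ∫|χ|² = 1, i.e. A² = (b)^(−1), substitute and integrate.
By symmetry take twice the z ≥ 0 contribution in numerator and denominator; the 2's cancel. Let u = z/b; then A² and the length scale cancel, so P = ∫_{0}^{1.9} e^(-2·u) du ÷ ∫_{0}^{∞} e^(-2·u) du.
Using ∫ e^(-2·u) du = -e^(-2·u)/2, the numerator is 1/2 - e^(-19/5)/2 and the denominator is 1/2.
The result is P = 0.9776.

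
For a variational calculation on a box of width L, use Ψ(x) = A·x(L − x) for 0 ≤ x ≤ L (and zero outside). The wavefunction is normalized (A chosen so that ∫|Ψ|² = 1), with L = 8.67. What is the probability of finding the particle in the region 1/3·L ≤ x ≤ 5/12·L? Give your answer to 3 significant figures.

The probability is P = ∫ |Ψ|² dx over [1/3·L, 5/12·L].
The normalization integral ∫|Ψ|²dx over the whole domain equals L^5/30·A², and A² cancels in the ratio.
Let u = x/L; then A² and the length scale cancel, so P = ∫_{1/3}^{5/12} u^2·(1 - u)^2 du ÷ ∫_{0}^{1} u^2·(1 - u)^2 du.
Using ∫ u^2·(1 - u)^2 du = u^3·(6·u^2 - 15·u + 10)/30, the numerator is ≈ 0.0045581 and the denominator is 1/30.
This works out to P = 0.1367.

P ≈ 0.137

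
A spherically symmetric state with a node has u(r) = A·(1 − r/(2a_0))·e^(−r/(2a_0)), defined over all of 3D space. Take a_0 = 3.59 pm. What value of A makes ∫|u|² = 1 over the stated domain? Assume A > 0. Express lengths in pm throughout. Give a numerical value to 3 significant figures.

Require ∫ |u|² 4πr² dr = 1 over the whole domain.
The angular integral contributes 4π, leaving ∫₀^∞ r²|u|² dr.
Using ∫₀^∞ rⁿ e^(−αr) dr = n!/αⁿ⁺¹, ∫|u|² 4πr² dr = A²·(8·π·a_0^3).
Setting this equal to 1 gives A² = 1/(8·π·a_0^3).
Plugging in a_0 = 3.59 yields A = 0.02933.

A ≈ 0.0293 pm^(-3/2)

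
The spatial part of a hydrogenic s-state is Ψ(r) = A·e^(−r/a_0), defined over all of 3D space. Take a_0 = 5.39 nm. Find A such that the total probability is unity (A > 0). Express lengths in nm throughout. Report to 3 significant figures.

We need A² ∫|f|² 4πr² dr = 1, taking the integral from 0 to ∞.
(Spherical symmetry: dV = 4πr² dr.)
With ∫₀^∞ r^2 e^(−αr) dr = 2!/α^3, with Ψ = A·e^(−r/a_0), the integral evaluates to A²·[π·a_0^3].
Substituting a_0 = 5.39 gives A² = 0.002033, so A = 0.04509.

A ≈ 0.0451 nm^(-3/2)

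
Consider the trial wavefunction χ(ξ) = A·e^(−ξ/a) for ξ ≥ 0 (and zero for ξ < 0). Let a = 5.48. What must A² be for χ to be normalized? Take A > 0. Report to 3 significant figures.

A^2 ≈ 0.365

Require ∫ |χ|² dξ = 1 over the whole domain.
The integral (without the A² prefactor) comes out to a/2.
Hence A² = 1/[a/2].
Plugging in a = 5.48 yields A = 0.6041.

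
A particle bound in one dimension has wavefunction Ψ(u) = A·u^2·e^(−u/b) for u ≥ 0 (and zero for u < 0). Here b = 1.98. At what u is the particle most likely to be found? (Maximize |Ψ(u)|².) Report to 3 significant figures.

Differentiate |Ψ(u)|² with respect to u and set to zero.
This gives u = 2·b.
With b = 1.98, the most probable position is 3.960.

u ≈ 3.96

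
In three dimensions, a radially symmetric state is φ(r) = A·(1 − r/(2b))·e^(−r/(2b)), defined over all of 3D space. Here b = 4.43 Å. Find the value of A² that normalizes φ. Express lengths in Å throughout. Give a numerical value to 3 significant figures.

A^2 ≈ 0.000458 Å^(-3)

The normalization condition is ∫|φ|² 4πr² dr = 1 from 0 to ∞.
Using ∫₀^∞ rⁿ e^(−αr) dr = n!/αⁿ⁺¹, ∫|φ|² 4πr² dr = A²·(8·π·b^3).
Setting this equal to 1 gives A² = 1/(8·π·b^3).
Plugging in b = 4.43 yields A = 0.02139.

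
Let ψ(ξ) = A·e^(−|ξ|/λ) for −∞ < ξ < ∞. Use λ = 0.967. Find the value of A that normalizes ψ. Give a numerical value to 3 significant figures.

Normalization requires ∫|ψ|² dξ = 1, integrated from −∞ to ∞.
With ψ = A·e^(−|ξ|/λ), the integral evaluates to A²·[λ].
With λ = 0.967: A² = 1.034 and A = 1.017.

A ≈ 1.02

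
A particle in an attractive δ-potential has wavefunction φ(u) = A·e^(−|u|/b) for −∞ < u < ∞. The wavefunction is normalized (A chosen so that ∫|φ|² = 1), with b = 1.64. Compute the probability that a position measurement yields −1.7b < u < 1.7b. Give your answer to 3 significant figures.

P = ∫_{−1.7b}^{1.7b} |φ(u)|² du.
With A² fixed by ∫|φ|² = 1, i.e. A² = (b)^(−1), substitute and integrate.
By symmetry take twice the u ≥ 0 contribution in numerator and denominator; the 2's cancel. In terms of t = u/b (A² and the length scale cancel between numerator and denominator), P = [∫_{0}^{1.7} e^(-2·t) dt] / [∫_{0}^{∞} e^(-2·t) dt].
An antiderivative of e^(-2·t) is -e^(-2·t)/2; evaluating from 0 to 1.7 gives 1/2 - e^(-17/5)/2, while the full integral is 1/2.
This works out to P = 0.9666.

P ≈ 0.967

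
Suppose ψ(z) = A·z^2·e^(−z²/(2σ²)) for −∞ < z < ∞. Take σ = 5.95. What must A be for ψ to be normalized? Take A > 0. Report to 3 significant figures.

A ≈ 0.0100

Normalization requires ∫|ψ|² dz = 1, integrated from −∞ to ∞.
With ∫_{−∞}^{∞} z^(2m) e^(−αz²) dz = (2m−1)!!·√π / (2^m α^(m+1/2)), ∫|ψ|² dz = A²·(3·√(π)·σ^5/4).
So A² = (3·√(π)·σ^5/4)^(−1).
Substituting σ = 5.95 gives A² = 0.0001009, so A = 0.01004.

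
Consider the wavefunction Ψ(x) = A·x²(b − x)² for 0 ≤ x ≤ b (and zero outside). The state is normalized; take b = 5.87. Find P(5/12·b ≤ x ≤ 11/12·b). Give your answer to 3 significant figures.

P ≈ 0.697

The probability is P = ∫ |Ψ|² dx over [5/12·b, 11/12·b].
Since A² = 1/(b^9/630), this is the region integral divided by the full normalization integral.
Substituting u = x/b, A² and the length scale cancel in the ratio: P = ∫_{5/12}^{11/12} u^4·(1 - u)^4 du / ∫_{0}^{1} u^4·(1 - u)^4 du.
With ∫ u^4·(1 - u)^4 du = u^5·(70·u^4 - 315·u^3 + 540·u^2 - 420·u + 126)/630 + C, the region integral is ≈ 0.0011068 and the full one is 1/630.
This works out to P = 0.6973.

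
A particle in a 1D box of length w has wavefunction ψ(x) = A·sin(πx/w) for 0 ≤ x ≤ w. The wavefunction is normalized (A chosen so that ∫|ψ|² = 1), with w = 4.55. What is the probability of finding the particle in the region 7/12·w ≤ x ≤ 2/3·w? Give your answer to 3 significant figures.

P = ∫_{7/12·w}^{2/3·w} |ψ(x)|² dx.
The normalization integral ∫|ψ|²dx over the whole domain equals w/2·A², and A² cancels in the ratio.
Substituting u = x/w, A² and the length scale cancel in the ratio: P = ∫_{7/12}^{2/3} sin(π·u)^2 du / ∫_{0}^{1} sin(π·u)^2 du.
Using ∫ sin(π·u)^2 du = u/2 - sin(2·π·u)/(4·π), the numerator is -1/(8·π) + 1/24 + √(3)/(8·π) and the denominator is 1/2.
The result is P = (-3 + π + 3·√(3))/(12·π).

P ≈ 0.142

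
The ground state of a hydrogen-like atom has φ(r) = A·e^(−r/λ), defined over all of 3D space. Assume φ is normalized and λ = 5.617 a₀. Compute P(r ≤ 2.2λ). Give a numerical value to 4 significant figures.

P = ∫ |φ|² 4πr² dr over r ≤ 2.2λ.
The full normalization integral is A²·[π·λ^3] = 1, fixing A².
Substituting u = r/λ, A², 4π and the length scale all cancel in the ratio: P = ∫_{0}^{2.2} u^2·e^(-2·u) du / ∫_{0}^{∞} u^2·e^(-2·u) du.
With ∫ u^2·e^(-2·u) du = -(2·u^2 + 2·u + 1)·e^(-2·u)/4 + C, the region integral is 1/4 - 377·e^(-22/5)/100 and the full one is 1/4.
This evaluates to P = 0.81486.

P ≈ 0.8149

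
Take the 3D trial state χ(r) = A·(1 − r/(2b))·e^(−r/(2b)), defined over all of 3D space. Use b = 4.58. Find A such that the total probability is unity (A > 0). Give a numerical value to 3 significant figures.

A ≈ 0.0204

The normalization condition is ∫|χ|² 4πr² dr = 1 from 0 to ∞.
The angular integral contributes 4π, leaving ∫₀^∞ r²|χ|² dr.
With ∫₀^∞ r^4 e^(−αr) dr = 4!/α^5, the integral (without the A² prefactor) comes out to 8·π·b^3.
So A² = (8·π·b^3)^(−1).
Substituting b = 4.58 gives A² = 0.0004142, so A = 0.02035.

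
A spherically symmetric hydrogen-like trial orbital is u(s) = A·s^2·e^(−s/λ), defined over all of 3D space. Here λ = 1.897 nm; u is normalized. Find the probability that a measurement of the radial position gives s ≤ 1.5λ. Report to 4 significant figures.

Integrate the radial probability density 4πs²|u|² over s ≤ 1.5λ.
A² is fixed by ∫₀^∞ 4πs²|u|² ds = 1, i.e. A² = (45·π·λ^7/2)^(−1).
Let t = s/λ; then A², 4π and the length scale all cancel, so P = ∫_{0}^{1.5} t^6·e^(-2·t) dt ÷ ∫_{0}^{∞} t^6·e^(-2·t) dt.
Using ∫ t^6·e^(-2·t) dt = -(4·t^6 + 12·t^5 + 30·t^4 + 60·t^3 + 90·t^2 + 90·t + 45)·e^(-2·t)/8, the numerator is ≈ 0.188486 and the denominator is 45/8.
The region integral divided by the full integral gives P = 0.033509.

P ≈ 0.03351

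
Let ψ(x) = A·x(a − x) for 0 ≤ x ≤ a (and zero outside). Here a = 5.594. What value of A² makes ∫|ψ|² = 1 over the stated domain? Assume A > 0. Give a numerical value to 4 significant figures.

A^2 ≈ 0.005477

Normalization requires ∫|ψ|² dx = 1, integrated from 0 to a.
Expanding the polynomial and integrating term by term, ∫|ψ|² dx = A²·(a^5/30).
Setting this equal to 1 gives A² = 1/(a^5/30).
Plugging in a = 5.594 yields A = 0.074004.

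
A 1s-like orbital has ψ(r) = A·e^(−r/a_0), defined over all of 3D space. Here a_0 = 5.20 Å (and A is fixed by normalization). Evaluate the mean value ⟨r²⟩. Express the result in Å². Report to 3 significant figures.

⟨r^2⟩ ≈ 81.1 Å^2

⟨r²⟩ = ∫ r^2 |ψ|² 4πr² dr over the full domain.
Using ∫₀^∞ rⁿ e^(−αr) dr = n!/αⁿ⁺¹, the ratio of the moment integral to the normalization integral gives ⟨r²⟩ = 3·a_0^2.
Putting a_0 = 5.20 gives 81.12.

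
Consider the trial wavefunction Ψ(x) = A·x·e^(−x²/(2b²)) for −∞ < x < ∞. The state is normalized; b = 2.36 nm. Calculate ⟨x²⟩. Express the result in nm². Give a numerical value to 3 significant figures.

⟨x^2⟩ ≈ 8.35 nm^2

By definition ⟨x²⟩ = ∫ x^2 |Ψ(x)|² dx.
Using the Gaussian integral ∫_{−∞}^{∞} e^(−αx²) dx = √(π/α), since the A² factors cancel between numerator and denominator, ⟨x²⟩ = 3·b^2/2.
Putting b = 2.36 gives 8.354.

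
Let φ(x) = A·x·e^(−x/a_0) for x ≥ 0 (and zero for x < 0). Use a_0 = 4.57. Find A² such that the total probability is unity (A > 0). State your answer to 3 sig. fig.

The normalization condition is ∫|φ|² dx = 1 from 0 to ∞.
With φ = A·x·e^(−x/a_0), the integral evaluates to A²·[a_0^3/4].
Substituting a_0 = 4.57 gives A² = 0.04191, so A = 0.2047.

A^2 ≈ 0.0419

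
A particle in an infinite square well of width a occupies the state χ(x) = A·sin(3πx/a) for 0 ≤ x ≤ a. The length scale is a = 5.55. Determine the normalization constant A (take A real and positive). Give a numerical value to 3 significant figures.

We need A² ∫|f|² dx = 1, taking the integral from 0 to a.
Carrying out the integral gives A² · a/2.
With a = 5.55: A² = 0.3604 and A = 0.6003.

A ≈ 0.600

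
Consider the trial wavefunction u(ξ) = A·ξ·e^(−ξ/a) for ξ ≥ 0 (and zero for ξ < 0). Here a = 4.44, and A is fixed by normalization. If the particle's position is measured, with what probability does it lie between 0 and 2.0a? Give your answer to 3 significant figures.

P ≈ 0.762

The probability is P = ∫ |u|² dξ over [0, 2.0a].
With A² fixed by ∫|u|² = 1, i.e. A² = (a^3/4)^(−1), substitute and integrate.
Substituting t = ξ/a, A² and the length scale cancel in the ratio: P = ∫_{0}^{2.0} t^2·e^(-2·t) dt / ∫_{0}^{∞} t^2·e^(-2·t) dt.
Using ∫ t^2·e^(-2·t) dt = -(2·t^2 + 2·t + 1)·e^(-2·t)/4, the numerator is 1/4 - 13·e^(-4)/4 and the denominator is 1/4.
Evaluating gives P = 0.7619.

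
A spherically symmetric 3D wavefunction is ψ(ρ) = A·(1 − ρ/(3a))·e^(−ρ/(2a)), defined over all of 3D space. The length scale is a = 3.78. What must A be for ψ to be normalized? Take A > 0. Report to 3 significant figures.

A ≈ 0.0470

The normalization condition is ∫|ψ|² 4πρ² dρ = 1 from 0 to ∞.
The angular integral contributes 4π, leaving ∫₀^∞ ρ²|ψ|² dρ.
Carrying out the integral gives A² · 8·π·a^3/3.
Hence A² = 1/[8·π·a^3/3].
With a = 3.78: A² = 0.002210 and A = 0.04701.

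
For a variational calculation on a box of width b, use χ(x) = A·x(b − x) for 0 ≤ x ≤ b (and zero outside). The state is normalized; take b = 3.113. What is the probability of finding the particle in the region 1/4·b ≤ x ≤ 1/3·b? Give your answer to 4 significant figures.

P ≈ 0.1064

|χ|² is the probability density, so P = ∫_{1/4·b}^{1/3·b} |χ|² dx.
With A² fixed by ∫|χ|² = 1, i.e. A² = (b^5/30)^(−1), substitute and integrate.
Substituting u = x/b, A² and the length scale cancel in the ratio: P = ∫_{1/4}^{1/3} u^2·(1 - u)^2 du / ∫_{0}^{1} u^2·(1 - u)^2 du.
Using ∫ u^2·(1 - u)^2 du = u^3·(6·u^2 - 15·u + 10)/30, the numerator is ≈ 0.00354536 and the denominator is 1/30.
This works out to P = 0.10636.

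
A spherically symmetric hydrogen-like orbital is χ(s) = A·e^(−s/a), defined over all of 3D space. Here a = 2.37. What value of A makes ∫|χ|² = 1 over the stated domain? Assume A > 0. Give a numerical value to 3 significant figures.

We need A² ∫|f|² 4πs² ds = 1, taking the integral from 0 to ∞.
Using ∫₀^∞ sⁿ e^(−αs) ds = n!/αⁿ⁺¹, ∫|χ|² 4πs² ds = A²·(π·a^3).
Hence A² = 1/[π·a^3].
Plugging in a = 2.37 yields A = 0.1546.

A ≈ 0.155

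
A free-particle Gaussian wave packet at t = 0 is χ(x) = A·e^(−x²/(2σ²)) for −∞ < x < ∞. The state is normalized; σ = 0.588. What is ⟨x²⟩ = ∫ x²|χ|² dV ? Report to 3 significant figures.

⟨x^2⟩ ≈ 0.173

⟨x²⟩ = ∫ x^2 |χ|² dx over the full domain.
With ∫_{−∞}^{∞} x^(2m) e^(−αx²) dx = (2m−1)!!·√π / (2^m α^(m+1/2)), since the A² factors cancel between numerator and denominator, ⟨x²⟩ = σ^2/2.
Putting σ = 0.588 gives 0.1729.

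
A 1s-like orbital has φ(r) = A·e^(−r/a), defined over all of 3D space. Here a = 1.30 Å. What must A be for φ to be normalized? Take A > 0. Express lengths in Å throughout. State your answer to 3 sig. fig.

A ≈ 0.381 Å^(-3/2)

Normalization requires ∫|φ|² 4πr² dr = 1, integrated from 0 to ∞.
In 3D with spherical symmetry the volume element is 4πr² dr.
Using ∫₀^∞ rⁿ e^(−αr) dr = n!/αⁿ⁺¹, with φ = A·e^(−r/a), the integral evaluates to A²·[π·a^3].
Hence A² = 1/[π·a^3].
Substituting a = 1.30 gives A² = 0.1449, so A = 0.3806.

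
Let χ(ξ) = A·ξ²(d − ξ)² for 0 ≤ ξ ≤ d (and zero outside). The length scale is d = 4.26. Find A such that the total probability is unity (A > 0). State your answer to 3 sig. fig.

Require ∫ |χ|² dξ = 1 over the whole domain.
With χ = A·ξ²(d − ξ)², the integral evaluates to A²·[d^9/630].
Hence A² = 1/[d^9/630].
Substituting d = 4.26 gives A² = 0.001363, so A = 0.03693.

A ≈ 0.0369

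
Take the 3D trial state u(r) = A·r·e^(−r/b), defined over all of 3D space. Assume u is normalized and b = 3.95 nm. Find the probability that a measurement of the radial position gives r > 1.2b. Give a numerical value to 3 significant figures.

P ≈ 0.904

With dV = 4πr²dr, the probability is ∫|u|² dV over r > 1.2b.
A² is fixed by ∫₀^∞ 4πr²|u|² dr = 1, i.e. A² = (3·π·b^5)^(−1).
Substituting t = r/b, A², 4π and the length scale all cancel in the ratio: P = ∫_{1.2}^{∞} t^4·e^(-2·t) dt / ∫_{0}^{∞} t^4·e^(-2·t) dt.
Using ∫ t^4·e^(-2·t) dt = -(t^4/2 + t^3 + 3·t^2/2 + 3·t/2 + 3/4)·e^(-2·t), the numerator is ≈ 0.67810 and the denominator is 3/4.
The region integral divided by the full integral gives P = 0.9041.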